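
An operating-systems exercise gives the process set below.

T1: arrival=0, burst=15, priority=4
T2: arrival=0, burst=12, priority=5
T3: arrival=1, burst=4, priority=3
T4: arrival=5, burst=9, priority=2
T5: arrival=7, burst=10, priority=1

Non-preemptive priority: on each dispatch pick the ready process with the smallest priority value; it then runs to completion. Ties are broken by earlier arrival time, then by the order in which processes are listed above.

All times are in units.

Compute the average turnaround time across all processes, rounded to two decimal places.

Schedule: | T1 0-15 | T5 15-25 | T4 25-34 | T3 34-38 | T2 38-50 |
Completion: T1=15  T2=50  T3=38  T4=34  T5=25
Turnaround times: T1=15, T2=50, T3=37, T4=29, T5=18
Average turnaround = (15+50+37+29+18) / 5 = 149/5 = 29.80

29.80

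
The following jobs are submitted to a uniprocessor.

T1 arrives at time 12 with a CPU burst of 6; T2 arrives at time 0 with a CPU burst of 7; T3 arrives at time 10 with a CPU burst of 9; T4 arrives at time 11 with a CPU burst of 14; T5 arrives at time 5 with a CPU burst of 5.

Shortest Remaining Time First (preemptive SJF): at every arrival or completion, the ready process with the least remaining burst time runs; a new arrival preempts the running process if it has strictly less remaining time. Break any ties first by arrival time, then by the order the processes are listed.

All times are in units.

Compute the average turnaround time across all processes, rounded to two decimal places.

13.40

Gantt: | T2 0-7 | T5 7-12 | T1 12-18 | T3 18-27 | T4 27-41 |
Completion: T1=18  T2=7  T3=27  T4=41  T5=12
Turnaround times: T1=6, T2=7, T3=17, T4=30, T5=7
Average turnaround = (6+7+17+30+7) / 5 = 67/5 = 13.40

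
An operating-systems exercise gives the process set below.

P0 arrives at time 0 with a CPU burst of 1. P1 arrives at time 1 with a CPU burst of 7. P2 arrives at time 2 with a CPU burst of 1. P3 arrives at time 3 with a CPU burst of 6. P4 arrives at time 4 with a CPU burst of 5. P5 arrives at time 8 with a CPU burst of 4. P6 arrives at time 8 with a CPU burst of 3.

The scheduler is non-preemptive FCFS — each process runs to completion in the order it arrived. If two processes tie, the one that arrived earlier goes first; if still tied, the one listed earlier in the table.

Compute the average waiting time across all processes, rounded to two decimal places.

7.29

Schedule: | P0 0-1 | P1 1-8 | P2 8-9 | P3 9-15 | P4 15-20 | P5 20-24 | P6 24-27 |
Completion: P0=1  P1=8  P2=9  P3=15  P4=20  P5=24  P6=27
Turnaround (C−A): P0=1  P1=7  P2=7  P3=12  P4=16  P5=16  P6=19
Waiting times: P0=0, P1=0, P2=6, P3=6, P4=11, P5=12, P6=16
Average waiting = (0+0+6+6+11+12+16) / 7 = 51/7 = 7.29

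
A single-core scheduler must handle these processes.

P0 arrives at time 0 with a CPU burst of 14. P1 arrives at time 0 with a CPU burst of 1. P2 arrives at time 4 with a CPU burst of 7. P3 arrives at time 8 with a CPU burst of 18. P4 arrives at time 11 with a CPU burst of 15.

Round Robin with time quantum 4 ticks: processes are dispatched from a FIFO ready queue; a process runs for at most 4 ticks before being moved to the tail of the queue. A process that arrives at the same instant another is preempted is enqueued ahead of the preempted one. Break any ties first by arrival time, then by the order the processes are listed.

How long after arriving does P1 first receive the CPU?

4

Gantt: | P0 0-4 | P1 4-5 | P2 5-9 | P0 9-13 | P3 13-17 | P2 17-20 | P4 20-24 | P0 24-28 | P3 28-32 | P4 32-36 | P0 36-38 | P3 38-42 | P4 42-46 | P3 46-50 | P4 50-53 | P3 53-55 |
Completion: P0=38  P1=5  P2=20  P3=55  P4=53
Response(P1) = first start − arrival = 4 − 0 = 4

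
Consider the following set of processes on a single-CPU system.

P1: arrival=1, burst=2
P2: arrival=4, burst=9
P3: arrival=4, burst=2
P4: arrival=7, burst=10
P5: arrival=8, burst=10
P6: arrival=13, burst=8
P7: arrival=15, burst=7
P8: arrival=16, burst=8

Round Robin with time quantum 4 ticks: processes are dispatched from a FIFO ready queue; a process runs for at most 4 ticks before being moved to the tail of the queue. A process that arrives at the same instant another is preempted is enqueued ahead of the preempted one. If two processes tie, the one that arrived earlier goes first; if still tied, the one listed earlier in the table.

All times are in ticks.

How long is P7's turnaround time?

Timeline: | idle 0-1 | P1 1-3 | idle 3-4 | P2 4-8 | P3 8-10 | P4 10-14 | P5 14-18 | P2 18-22 | P6 22-26 | P4 26-30 | P7 30-34 | P8 34-38 | P5 38-42 | P2 42-43 | P6 43-47 | P4 47-49 | P7 49-52 | P8 52-56 | P5 56-58 |
Completion: P1=3  P2=43  P3=10  P4=49  P5=58  P6=47  P7=52  P8=56
Turnaround (C−A): P1=2  P2=39  P3=6  P4=42  P5=50  P6=34  P7=37  P8=40
Turnaround(P7) = completion − arrival = 52 − 15 = 37

37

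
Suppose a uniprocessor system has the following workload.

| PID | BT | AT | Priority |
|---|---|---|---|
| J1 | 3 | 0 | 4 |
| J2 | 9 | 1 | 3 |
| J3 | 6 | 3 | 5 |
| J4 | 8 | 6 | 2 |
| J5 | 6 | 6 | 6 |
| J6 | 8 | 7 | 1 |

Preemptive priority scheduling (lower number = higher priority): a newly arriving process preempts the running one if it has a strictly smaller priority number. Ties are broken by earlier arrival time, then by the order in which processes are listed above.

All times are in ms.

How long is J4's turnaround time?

16

Gantt: | J1 0-1 | J2 1-6 | J4 6-7 | J6 7-15 | J4 15-22 | J2 22-26 | J1 26-28 | J3 28-34 | J5 34-40 |
Completion: J1=28  J2=26  J3=34  J4=22  J5=40  J6=15
Turnaround(J4) = completion − arrival = 22 − 6 = 16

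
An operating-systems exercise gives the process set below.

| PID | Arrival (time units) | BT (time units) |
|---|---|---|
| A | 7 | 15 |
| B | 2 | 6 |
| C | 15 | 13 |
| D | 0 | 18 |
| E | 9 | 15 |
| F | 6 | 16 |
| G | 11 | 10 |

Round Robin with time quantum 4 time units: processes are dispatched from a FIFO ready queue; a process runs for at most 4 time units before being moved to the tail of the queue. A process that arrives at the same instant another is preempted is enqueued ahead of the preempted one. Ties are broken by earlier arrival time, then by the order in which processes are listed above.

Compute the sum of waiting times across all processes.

Timeline: | D 0-4 | B 4-8 | D 8-12 | F 12-16 | A 16-20 | B 20-22 | E 22-26 | G 26-30 | D 30-34 | C 34-38 | F 38-42 | A 42-46 | E 46-50 | G 50-54 | D 54-58 | C 58-62 | F 62-66 | A 66-70 | E 70-74 | G 74-76 | D 76-78 | C 78-82 | F 82-86 | A 86-89 | E 89-92 | C 92-93 |
Completion: A=89  B=22  C=93  D=78  E=92  F=86  G=76
Turnaround (C−A): A=82  B=20  C=78  D=78  E=83  F=80  G=65
Waiting = turnaround − burst: A=67, B=14, C=65, D=60, E=68, F=64, G=55
Total waiting = 67 + 14 + 65 + 60 + 68 + 64 + 55 = 393

393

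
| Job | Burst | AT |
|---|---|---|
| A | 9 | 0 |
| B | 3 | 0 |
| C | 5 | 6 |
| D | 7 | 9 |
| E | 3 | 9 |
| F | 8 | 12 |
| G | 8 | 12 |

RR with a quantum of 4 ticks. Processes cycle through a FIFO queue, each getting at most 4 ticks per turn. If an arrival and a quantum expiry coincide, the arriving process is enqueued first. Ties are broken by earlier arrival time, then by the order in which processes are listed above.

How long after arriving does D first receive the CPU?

6

Timeline: | A 0-4 | B 4-7 | A 7-11 | C 11-15 | D 15-19 | E 19-22 | A 22-23 | F 23-27 | G 27-31 | C 31-32 | D 32-35 | F 35-39 | G 39-43 |
Completion: A=23  B=7  C=32  D=35  E=22  F=39  G=43
Response(D) = first start − arrival = 15 − 9 = 6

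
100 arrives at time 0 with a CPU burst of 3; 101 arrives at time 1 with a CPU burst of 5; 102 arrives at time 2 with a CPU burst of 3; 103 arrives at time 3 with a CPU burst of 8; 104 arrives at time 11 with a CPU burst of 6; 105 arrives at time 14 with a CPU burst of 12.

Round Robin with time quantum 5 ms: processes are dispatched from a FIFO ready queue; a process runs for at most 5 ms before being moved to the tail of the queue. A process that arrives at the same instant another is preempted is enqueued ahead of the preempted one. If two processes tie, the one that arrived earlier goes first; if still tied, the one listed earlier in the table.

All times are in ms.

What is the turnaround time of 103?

Timeline: | 100 0-3 | 101 3-8 | 102 8-11 | 103 11-16 | 104 16-21 | 105 21-26 | 103 26-29 | 104 29-30 | 105 30-37 |
Completion: 100=3  101=8  102=11  103=29  104=30  105=37
Turnaround (C−A): 100=3  101=7  102=9  103=26  104=19  105=23
Turnaround(103) = completion − arrival = 29 − 3 = 26

26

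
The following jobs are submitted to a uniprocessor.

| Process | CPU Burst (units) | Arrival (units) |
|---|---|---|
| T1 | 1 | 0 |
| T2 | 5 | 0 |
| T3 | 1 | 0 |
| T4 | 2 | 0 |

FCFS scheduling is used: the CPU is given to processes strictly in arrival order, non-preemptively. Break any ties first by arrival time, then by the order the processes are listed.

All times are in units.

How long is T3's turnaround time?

7

Schedule: | T1 0-1 | T2 1-6 | T3 6-7 | T4 7-9 |
Completion: T1=1  T2=6  T3=7  T4=9
Turnaround(T3) = completion − arrival = 7 − 0 = 7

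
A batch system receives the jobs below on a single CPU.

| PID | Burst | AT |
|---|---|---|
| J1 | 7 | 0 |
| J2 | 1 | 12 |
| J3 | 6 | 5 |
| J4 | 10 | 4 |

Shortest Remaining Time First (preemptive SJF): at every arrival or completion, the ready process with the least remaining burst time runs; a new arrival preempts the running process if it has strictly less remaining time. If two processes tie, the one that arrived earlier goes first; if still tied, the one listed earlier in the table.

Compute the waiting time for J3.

Timeline: | J1 0-7 | J3 7-13 | J2 13-14 | J4 14-24 |
Completion: J1=7  J2=14  J3=13  J4=24
Waiting(J3) = turnaround − burst = 8 − 6 = 2

2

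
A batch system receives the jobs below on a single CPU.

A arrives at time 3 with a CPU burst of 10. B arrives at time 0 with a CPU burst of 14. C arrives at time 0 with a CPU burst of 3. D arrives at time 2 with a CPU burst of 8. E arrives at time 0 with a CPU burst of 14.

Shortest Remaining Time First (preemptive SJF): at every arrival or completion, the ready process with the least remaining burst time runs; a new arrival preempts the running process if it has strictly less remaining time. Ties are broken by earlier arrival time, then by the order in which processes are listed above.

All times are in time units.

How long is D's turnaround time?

9

Timeline: | C 0-3 | D 3-11 | A 11-21 | B 21-35 | E 35-49 |
Completion: A=21  B=35  C=3  D=11  E=49
Turnaround(D) = completion − arrival = 11 − 2 = 9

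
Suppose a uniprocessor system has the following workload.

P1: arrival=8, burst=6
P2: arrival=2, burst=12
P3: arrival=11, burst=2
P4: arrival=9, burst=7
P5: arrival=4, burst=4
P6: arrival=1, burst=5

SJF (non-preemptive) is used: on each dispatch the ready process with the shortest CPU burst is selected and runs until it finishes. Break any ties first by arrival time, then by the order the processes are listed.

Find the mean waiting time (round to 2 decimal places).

Timeline: | idle 0-1 | P6 1-6 | P5 6-10 | P1 10-16 | P3 16-18 | P4 18-25 | P2 25-37 |
Completion: P1=16  P2=37  P3=18  P4=25  P5=10  P6=6
Waiting times: P1=2, P2=23, P3=5, P4=9, P5=2, P6=0
Average waiting = (2+23+5+9+2+0) / 6 = 41/6 = 6.83

6.83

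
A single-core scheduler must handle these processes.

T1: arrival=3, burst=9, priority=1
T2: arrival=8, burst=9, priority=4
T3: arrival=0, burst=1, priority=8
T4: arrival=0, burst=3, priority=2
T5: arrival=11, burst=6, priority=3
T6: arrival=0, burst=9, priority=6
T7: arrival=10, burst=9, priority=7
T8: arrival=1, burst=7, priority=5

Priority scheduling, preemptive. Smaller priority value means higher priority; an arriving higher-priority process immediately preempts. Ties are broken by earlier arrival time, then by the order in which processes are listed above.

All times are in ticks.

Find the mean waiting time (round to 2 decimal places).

19.50

Gantt: | T4 0-3 | T1 3-12 | T5 12-18 | T2 18-27 | T8 27-34 | T6 34-43 | T7 43-52 | T3 52-53 |
Completion: T1=12  T2=27  T3=53  T4=3  T5=18  T6=43  T7=52  T8=34
Waiting times: T1=0, T2=10, T3=52, T4=0, T5=1, T6=34, T7=33, T8=26
Average waiting = (0+10+52+0+1+34+33+26) / 8 = 156/8 = 19.50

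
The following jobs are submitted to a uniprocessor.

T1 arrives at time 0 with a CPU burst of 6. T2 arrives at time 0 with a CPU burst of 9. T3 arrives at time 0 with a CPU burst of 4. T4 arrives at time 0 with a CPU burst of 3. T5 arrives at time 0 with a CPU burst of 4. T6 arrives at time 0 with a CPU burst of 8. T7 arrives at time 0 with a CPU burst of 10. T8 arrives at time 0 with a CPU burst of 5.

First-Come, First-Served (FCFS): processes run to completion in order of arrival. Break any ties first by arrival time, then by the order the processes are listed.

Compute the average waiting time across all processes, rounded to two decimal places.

Schedule: | T1 0-6 | T2 6-15 | T3 15-19 | T4 19-22 | T5 22-26 | T6 26-34 | T7 34-44 | T8 44-49 |
Completion: T1=6  T2=15  T3=19  T4=22  T5=26  T6=34  T7=44  T8=49
Turnaround (C−A): T1=6  T2=15  T3=19  T4=22  T5=26  T6=34  T7=44  T8=49
Waiting times: T1=0, T2=6, T3=15, T4=19, T5=22, T6=26, T7=34, T8=44
Average waiting = (0+6+15+19+22+26+34+44) / 8 = 166/8 = 20.75

20.75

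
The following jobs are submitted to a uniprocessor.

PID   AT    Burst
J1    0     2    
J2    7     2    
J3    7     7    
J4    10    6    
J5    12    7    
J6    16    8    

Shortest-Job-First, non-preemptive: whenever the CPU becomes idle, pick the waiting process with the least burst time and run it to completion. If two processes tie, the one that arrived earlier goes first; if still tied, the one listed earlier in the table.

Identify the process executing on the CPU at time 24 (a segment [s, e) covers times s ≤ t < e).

Timeline: | J1 0-2 | idle 2-7 | J2 7-9 | J3 9-16 | J4 16-22 | J5 22-29 | J6 29-37 |
Completion: J1=2  J2=9  J3=16  J4=22  J5=29  J6=37
Turnaround (C−A): J1=2  J2=2  J3=9  J4=12  J5=17  J6=21

J5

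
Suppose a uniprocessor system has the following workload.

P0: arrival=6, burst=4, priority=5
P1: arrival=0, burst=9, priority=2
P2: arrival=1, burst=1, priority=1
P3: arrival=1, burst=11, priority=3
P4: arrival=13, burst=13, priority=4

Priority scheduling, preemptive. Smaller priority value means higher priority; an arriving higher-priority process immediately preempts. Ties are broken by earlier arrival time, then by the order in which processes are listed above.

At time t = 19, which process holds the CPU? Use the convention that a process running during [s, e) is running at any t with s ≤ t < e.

Schedule: | P1 0-1 | P2 1-2 | P1 2-10 | P3 10-21 | P4 21-34 | P0 34-38 |
Completion: P0=38  P1=10  P2=2  P3=21  P4=34
Turnaround (C−A): P0=32  P1=10  P2=1  P3=20  P4=21

P3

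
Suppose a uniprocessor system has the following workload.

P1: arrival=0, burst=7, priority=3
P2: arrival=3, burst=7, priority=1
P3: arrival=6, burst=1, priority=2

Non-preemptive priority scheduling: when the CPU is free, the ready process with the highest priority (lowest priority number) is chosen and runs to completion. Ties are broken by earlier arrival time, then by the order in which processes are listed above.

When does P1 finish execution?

7

Timeline: | P1 0-7 | P2 7-14 | P3 14-15 |
Completion: P1=7  P2=14  P3=15
Turnaround (C−A): P1=7  P2=11  P3=9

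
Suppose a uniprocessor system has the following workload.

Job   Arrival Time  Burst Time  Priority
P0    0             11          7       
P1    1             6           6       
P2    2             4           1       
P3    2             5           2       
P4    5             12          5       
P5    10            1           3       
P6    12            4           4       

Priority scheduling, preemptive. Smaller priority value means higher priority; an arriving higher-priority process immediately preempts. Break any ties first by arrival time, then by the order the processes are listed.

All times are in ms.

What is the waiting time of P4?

11

Timeline: | P0 0-1 | P1 1-2 | P2 2-6 | P3 6-11 | P5 11-12 | P6 12-16 | P4 16-28 | P1 28-33 | P0 33-43 |
Completion: P0=43  P1=33  P2=6  P3=11  P4=28  P5=12  P6=16
Waiting(P4) = turnaround − burst = 23 − 12 = 11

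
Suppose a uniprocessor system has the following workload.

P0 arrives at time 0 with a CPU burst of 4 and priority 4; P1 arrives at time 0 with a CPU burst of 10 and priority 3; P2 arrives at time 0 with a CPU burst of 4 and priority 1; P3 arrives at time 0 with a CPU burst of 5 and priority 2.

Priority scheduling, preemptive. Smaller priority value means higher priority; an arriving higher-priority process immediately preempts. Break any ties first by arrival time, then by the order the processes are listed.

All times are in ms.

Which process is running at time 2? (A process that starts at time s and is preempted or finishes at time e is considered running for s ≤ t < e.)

P2

Schedule: | P2 0-4 | P3 4-9 | P1 9-19 | P0 19-23 |
Completion: P0=23  P1=19  P2=4  P3=9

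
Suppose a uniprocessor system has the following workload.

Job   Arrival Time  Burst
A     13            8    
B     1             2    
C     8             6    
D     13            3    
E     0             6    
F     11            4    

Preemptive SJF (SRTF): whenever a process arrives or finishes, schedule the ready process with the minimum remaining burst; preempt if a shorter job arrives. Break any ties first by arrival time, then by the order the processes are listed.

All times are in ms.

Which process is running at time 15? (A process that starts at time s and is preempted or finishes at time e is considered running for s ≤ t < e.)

Gantt: | E 0-1 | B 1-3 | E 3-8 | C 8-14 | D 14-17 | F 17-21 | A 21-29 |
Completion: A=29  B=3  C=14  D=17  E=8  F=21
Turnaround (C−A): A=16  B=2  C=6  D=4  E=8  F=10

D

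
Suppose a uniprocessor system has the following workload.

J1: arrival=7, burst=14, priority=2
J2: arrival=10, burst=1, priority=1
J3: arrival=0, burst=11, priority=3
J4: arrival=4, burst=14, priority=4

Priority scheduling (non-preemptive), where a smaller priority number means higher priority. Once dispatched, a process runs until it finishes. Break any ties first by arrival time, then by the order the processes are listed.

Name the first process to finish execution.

J3

Schedule: | J3 0-11 | J2 11-12 | J1 12-26 | J4 26-40 |
Completion: J1=26  J2=12  J3=11  J4=40
Turnaround (C−A): J1=19  J2=2  J3=11  J4=36
Finish order: J3 → J2 → J1 → J4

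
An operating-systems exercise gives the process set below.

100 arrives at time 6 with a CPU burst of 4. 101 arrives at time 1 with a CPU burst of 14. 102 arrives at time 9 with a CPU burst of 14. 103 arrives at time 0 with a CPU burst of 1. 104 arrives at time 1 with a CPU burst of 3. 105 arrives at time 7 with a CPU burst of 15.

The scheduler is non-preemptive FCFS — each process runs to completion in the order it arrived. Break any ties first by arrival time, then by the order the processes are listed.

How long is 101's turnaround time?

Gantt: | 103 0-1 | 101 1-15 | 104 15-18 | 100 18-22 | 105 22-37 | 102 37-51 |
Completion: 100=22  101=15  102=51  103=1  104=18  105=37
Turnaround(101) = completion − arrival = 15 − 1 = 14

14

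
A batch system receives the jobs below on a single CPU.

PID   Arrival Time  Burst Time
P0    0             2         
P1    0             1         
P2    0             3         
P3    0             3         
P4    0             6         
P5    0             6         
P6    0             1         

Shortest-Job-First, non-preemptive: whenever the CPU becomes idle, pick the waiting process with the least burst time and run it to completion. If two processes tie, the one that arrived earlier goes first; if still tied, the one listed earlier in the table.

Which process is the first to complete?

Timeline: | P1 0-1 | P6 1-2 | P0 2-4 | P2 4-7 | P3 7-10 | P4 10-16 | P5 16-22 |
Completion: P0=4  P1=1  P2=7  P3=10  P4=16  P5=22  P6=2
Turnaround (C−A): P0=4  P1=1  P2=7  P3=10  P4=16  P5=22  P6=2
Finish order: P1 → P6 → P0 → P2 → P3 → P4 → P5

P1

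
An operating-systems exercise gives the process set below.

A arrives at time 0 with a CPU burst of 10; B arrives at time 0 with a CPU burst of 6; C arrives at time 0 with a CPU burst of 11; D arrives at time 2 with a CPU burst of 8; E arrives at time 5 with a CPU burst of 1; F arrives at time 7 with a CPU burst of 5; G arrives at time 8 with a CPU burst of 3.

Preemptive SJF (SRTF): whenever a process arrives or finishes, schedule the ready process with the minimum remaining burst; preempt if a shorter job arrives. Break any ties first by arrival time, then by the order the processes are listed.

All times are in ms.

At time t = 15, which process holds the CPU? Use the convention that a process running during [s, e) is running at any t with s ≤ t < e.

Gantt: | B 0-6 | E 6-7 | F 7-8 | G 8-11 | F 11-15 | D 15-23 | A 23-33 | C 33-44 |
Completion: A=33  B=6  C=44  D=23  E=7  F=15  G=11
Turnaround (C−A): A=33  B=6  C=44  D=21  E=2  F=8  G=3

D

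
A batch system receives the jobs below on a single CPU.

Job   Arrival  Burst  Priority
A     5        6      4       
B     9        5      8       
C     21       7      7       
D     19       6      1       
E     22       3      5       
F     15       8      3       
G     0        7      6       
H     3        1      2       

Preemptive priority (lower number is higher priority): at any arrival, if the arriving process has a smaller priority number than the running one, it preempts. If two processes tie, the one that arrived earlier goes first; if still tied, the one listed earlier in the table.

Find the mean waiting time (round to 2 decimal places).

7.50

Timeline: | G 0-3 | H 3-4 | G 4-5 | A 5-11 | G 11-14 | B 14-15 | F 15-19 | D 19-25 | F 25-29 | E 29-32 | C 32-39 | B 39-43 |
Completion: A=11  B=43  C=39  D=25  E=32  F=29  G=14  H=4
Turnaround (C−A): A=6  B=34  C=18  D=6  E=10  F=14  G=14  H=1
Waiting times: A=0, B=29, C=11, D=0, E=7, F=6, G=7, H=0
Average waiting = (0+29+11+0+7+6+7+0) / 8 = 60/8 = 7.50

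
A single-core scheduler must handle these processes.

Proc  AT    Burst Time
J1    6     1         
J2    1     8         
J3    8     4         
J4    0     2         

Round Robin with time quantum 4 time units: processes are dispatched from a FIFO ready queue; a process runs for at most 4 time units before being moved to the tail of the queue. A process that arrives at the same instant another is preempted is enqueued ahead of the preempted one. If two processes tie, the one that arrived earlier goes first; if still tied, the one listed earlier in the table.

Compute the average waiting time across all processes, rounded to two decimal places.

1.25

Timeline: | J4 0-2 | J2 2-6 | J1 6-7 | J2 7-11 | J3 11-15 |
Completion: J1=7  J2=11  J3=15  J4=2
Waiting times: J1=0, J2=2, J3=3, J4=0
Average waiting = (0+2+3+0) / 4 = 5/4 = 1.25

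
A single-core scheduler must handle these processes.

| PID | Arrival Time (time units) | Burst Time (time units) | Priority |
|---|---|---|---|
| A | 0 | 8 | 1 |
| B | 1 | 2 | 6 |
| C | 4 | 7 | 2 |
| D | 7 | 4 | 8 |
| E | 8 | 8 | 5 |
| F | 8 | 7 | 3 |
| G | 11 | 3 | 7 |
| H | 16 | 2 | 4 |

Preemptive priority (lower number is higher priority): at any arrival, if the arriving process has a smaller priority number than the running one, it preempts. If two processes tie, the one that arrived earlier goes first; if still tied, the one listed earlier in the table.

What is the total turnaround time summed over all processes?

158

Schedule: | A 0-8 | C 8-15 | F 15-22 | H 22-24 | E 24-32 | B 32-34 | G 34-37 | D 37-41 |
Completion: A=8  B=34  C=15  D=41  E=32  F=22  G=37  H=24
Turnaround = completion − arrival: A=8, B=33, C=11, D=34, E=24, F=14, G=26, H=8
Total turnaround = 8 + 33 + 11 + 34 + 24 + 14 + 26 + 8 = 158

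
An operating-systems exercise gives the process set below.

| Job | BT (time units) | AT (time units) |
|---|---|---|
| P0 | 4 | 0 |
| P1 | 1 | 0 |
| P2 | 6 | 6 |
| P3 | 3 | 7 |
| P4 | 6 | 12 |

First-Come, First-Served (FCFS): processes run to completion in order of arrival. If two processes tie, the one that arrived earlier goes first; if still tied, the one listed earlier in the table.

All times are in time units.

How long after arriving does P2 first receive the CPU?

0

Timeline: | P0 0-4 | P1 4-5 | idle 5-6 | P2 6-12 | P3 12-15 | P4 15-21 |
Completion: P0=4  P1=5  P2=12  P3=15  P4=21
Turnaround (C−A): P0=4  P1=5  P2=6  P3=8  P4=9
Response(P2) = first start − arrival = 6 − 6 = 0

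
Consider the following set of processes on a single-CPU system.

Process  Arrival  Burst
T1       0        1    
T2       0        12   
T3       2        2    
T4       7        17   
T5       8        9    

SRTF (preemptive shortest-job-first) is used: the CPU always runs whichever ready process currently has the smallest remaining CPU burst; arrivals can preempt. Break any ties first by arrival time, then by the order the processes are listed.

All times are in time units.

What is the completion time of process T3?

4

Timeline: | T1 0-1 | T2 1-2 | T3 2-4 | T2 4-15 | T5 15-24 | T4 24-41 |
Completion: T1=1  T2=15  T3=4  T4=41  T5=24
Turnaround (C−A): T1=1  T2=15  T3=2  T4=34  T5=16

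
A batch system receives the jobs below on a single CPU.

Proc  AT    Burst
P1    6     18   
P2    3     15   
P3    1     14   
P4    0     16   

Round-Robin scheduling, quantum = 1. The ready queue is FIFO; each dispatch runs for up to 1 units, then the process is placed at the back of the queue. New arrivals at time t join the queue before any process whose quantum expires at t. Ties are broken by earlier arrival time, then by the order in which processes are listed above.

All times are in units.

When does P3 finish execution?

Schedule: | P4 0-1 | P3 1-2 | P4 2-3 | P3 3-4 | P2 4-5 | P4 5-6 | P3 6-7 | P2 7-8 | P1 8-9 | P4 9-10 | P3 10-11 | P2 11-12 | P1 12-13 | P4 13-14 | P3 14-15 | P2 15-16 | P1 16-17 | P4 17-18 | P3 18-19 | P2 19-20 | P1 20-21 | P4 21-22 | P3 22-23 | P2 23-24 | P1 24-25 | P4 25-26 | P3 26-27 | P2 27-28 | P1 28-29 | P4 29-30 | P3 30-31 | P2 31-32 | P1 32-33 | P4 33-34 | P3 34-35 | P2 35-36 | P1 36-37 | P4 37-38 | P3 38-39 | P2 39-40 | P1 40-41 | P4 41-42 | P3 42-43 | P2 43-44 | P1 44-45 | P4 45-46 | P3 46-47 | P2 47-48 | P1 48-49 | P4 49-50 | P3 50-51 | P2 51-52 | P1 52-53 | P4 53-54 | P2 54-55 | P1 55-56 | P4 56-57 | P2 57-58 | P1 58-63 |
Completion: P1=63  P2=58  P3=51  P4=57
Turnaround (C−A): P1=57  P2=55  P3=50  P4=57

51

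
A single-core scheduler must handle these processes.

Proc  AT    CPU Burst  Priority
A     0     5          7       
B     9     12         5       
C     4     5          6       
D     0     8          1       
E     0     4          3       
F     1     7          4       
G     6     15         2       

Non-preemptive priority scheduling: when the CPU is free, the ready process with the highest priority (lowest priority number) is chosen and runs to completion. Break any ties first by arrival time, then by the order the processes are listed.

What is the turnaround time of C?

Timeline: | D 0-8 | G 8-23 | E 23-27 | F 27-34 | B 34-46 | C 46-51 | A 51-56 |
Completion: A=56  B=46  C=51  D=8  E=27  F=34  G=23
Turnaround (C−A): A=56  B=37  C=47  D=8  E=27  F=33  G=17
Turnaround(C) = completion − arrival = 51 − 4 = 47

47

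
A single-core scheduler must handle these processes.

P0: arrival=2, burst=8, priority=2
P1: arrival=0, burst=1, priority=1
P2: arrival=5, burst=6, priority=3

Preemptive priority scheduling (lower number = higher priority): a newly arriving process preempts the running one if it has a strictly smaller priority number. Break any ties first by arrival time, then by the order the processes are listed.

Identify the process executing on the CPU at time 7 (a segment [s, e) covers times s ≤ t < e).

Timeline: | P1 0-1 | idle 1-2 | P0 2-10 | P2 10-16 |
Completion: P0=10  P1=1  P2=16
Turnaround (C−A): P0=8  P1=1  P2=11

P0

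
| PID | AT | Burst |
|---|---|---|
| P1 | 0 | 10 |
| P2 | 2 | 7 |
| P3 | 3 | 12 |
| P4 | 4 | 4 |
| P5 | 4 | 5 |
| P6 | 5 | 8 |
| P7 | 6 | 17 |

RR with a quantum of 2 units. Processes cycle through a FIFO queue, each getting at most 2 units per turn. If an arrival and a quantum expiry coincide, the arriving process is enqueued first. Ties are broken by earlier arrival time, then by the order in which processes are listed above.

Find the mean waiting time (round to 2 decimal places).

31.86

Schedule: | P1 0-2 | P2 2-4 | P1 4-6 | P3 6-8 | P4 8-10 | P5 10-12 | P2 12-14 | P6 14-16 | P7 16-18 | P1 18-20 | P3 20-22 | P4 22-24 | P5 24-26 | P2 26-28 | P6 28-30 | P7 30-32 | P1 32-34 | P3 34-36 | P5 36-37 | P2 37-38 | P6 38-40 | P7 40-42 | P1 42-44 | P3 44-46 | P6 46-48 | P7 48-50 | P3 50-52 | P7 52-54 | P3 54-56 | P7 56-63 |
Completion: P1=44  P2=38  P3=56  P4=24  P5=37  P6=48  P7=63
Turnaround (C−A): P1=44  P2=36  P3=53  P4=20  P5=33  P6=43  P7=57
Waiting times: P1=34, P2=29, P3=41, P4=16, P5=28, P6=35, P7=40
Average waiting = (34+29+41+16+28+35+40) / 7 = 223/7 = 31.86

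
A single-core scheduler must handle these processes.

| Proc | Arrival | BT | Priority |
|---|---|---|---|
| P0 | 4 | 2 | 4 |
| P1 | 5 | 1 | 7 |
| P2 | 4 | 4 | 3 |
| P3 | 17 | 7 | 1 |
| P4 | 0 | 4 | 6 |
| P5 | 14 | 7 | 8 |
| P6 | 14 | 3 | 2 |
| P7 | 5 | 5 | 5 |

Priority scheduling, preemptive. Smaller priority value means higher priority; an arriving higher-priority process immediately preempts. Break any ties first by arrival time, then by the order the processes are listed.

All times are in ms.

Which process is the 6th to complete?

Schedule: | P4 0-4 | P2 4-8 | P0 8-10 | P7 10-14 | P6 14-17 | P3 17-24 | P7 24-25 | P1 25-26 | P5 26-33 |
Completion: P0=10  P1=26  P2=8  P3=24  P4=4  P5=33  P6=17  P7=25
Turnaround (C−A): P0=6  P1=21  P2=4  P3=7  P4=4  P5=19  P6=3  P7=20
Finish order: P4 → P2 → P0 → P6 → P3 → P7 → P1 → P5

P7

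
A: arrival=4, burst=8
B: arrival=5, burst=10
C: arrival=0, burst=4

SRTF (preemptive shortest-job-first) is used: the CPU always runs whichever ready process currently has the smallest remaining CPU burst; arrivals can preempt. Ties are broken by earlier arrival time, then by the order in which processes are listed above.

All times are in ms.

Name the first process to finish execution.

Schedule: | C 0-4 | A 4-12 | B 12-22 |
Completion: A=12  B=22  C=4
Turnaround (C−A): A=8  B=17  C=4
Finish order: C → A → B

C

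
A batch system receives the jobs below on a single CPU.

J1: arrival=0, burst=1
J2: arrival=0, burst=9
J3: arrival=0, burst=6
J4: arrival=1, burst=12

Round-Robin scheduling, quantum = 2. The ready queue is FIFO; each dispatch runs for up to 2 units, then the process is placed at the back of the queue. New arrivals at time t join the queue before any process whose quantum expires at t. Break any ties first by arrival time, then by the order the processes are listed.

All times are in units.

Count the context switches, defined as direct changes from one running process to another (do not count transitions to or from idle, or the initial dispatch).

13

Gantt: | J1 0-1 | J2 1-3 | J3 3-5 | J4 5-7 | J2 7-9 | J3 9-11 | J4 11-13 | J2 13-15 | J3 15-17 | J4 17-19 | J2 19-21 | J4 21-23 | J2 23-24 | J4 24-28 |
Completion: J1=1  J2=24  J3=17  J4=28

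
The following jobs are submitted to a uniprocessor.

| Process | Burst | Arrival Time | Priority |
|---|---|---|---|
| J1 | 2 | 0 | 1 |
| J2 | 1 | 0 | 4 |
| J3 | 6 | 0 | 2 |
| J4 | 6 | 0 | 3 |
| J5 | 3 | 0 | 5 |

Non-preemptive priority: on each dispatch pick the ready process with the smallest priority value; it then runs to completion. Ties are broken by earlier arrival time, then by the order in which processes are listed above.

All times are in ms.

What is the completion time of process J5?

Timeline: | J1 0-2 | J3 2-8 | J4 8-14 | J2 14-15 | J5 15-18 |
Completion: J1=2  J2=15  J3=8  J4=14  J5=18

18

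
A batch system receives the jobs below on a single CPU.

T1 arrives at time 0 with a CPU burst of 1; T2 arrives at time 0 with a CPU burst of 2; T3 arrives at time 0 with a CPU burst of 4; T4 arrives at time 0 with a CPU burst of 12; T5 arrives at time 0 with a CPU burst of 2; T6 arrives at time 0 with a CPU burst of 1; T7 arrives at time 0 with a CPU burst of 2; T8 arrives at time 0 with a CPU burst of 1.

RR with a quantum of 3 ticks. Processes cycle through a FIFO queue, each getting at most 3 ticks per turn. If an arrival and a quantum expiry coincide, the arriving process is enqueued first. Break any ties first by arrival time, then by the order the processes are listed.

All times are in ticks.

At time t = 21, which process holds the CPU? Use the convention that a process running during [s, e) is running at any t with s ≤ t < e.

Gantt: | T1 0-1 | T2 1-3 | T3 3-6 | T4 6-9 | T5 9-11 | T6 11-12 | T7 12-14 | T8 14-15 | T3 15-16 | T4 16-25 |
Completion: T1=1  T2=3  T3=16  T4=25  T5=11  T6=12  T7=14  T8=15

T4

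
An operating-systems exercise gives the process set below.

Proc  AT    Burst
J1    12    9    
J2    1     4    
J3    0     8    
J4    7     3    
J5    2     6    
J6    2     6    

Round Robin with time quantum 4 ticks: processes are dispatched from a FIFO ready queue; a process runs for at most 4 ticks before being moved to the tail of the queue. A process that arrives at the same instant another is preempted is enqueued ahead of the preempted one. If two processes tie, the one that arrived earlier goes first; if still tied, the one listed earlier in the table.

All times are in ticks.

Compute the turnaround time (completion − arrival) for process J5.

27

Schedule: | J3 0-4 | J2 4-8 | J5 8-12 | J6 12-16 | J3 16-20 | J4 20-23 | J1 23-27 | J5 27-29 | J6 29-31 | J1 31-36 |
Completion: J1=36  J2=8  J3=20  J4=23  J5=29  J6=31
Turnaround (C−A): J1=24  J2=7  J3=20  J4=16  J5=27  J6=29
Turnaround(J5) = completion − arrival = 29 − 2 = 27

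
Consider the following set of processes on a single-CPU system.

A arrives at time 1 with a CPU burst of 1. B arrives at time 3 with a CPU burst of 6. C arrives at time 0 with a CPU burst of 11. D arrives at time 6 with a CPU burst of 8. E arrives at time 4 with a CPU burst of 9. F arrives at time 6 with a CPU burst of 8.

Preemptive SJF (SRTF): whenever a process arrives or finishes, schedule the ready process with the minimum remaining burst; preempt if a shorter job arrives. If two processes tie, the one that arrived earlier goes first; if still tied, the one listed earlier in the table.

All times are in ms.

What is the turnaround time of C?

Schedule: | C 0-1 | A 1-2 | C 2-3 | B 3-9 | D 9-17 | F 17-25 | C 25-34 | E 34-43 |
Completion: A=2  B=9  C=34  D=17  E=43  F=25
Turnaround(C) = completion − arrival = 34 − 0 = 34

34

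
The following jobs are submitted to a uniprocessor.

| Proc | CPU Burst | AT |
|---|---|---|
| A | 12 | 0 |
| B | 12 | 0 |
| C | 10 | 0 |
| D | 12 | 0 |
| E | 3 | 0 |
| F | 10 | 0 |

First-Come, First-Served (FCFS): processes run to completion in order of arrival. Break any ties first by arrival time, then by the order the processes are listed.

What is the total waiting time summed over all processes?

165

Gantt: | A 0-12 | B 12-24 | C 24-34 | D 34-46 | E 46-49 | F 49-59 |
Completion: A=12  B=24  C=34  D=46  E=49  F=59
Turnaround (C−A): A=12  B=24  C=34  D=46  E=49  F=59
Waiting = turnaround − burst: A=0, B=12, C=24, D=34, E=46, F=49
Total waiting = 0 + 12 + 24 + 34 + 46 + 49 = 165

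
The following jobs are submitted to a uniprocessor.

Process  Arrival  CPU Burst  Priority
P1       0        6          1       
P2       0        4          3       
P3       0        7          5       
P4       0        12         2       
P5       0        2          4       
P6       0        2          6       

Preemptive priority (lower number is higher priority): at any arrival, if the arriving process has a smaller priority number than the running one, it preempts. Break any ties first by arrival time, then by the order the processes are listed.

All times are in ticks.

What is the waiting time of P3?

Gantt: | P1 0-6 | P4 6-18 | P2 18-22 | P5 22-24 | P3 24-31 | P6 31-33 |
Completion: P1=6  P2=22  P3=31  P4=18  P5=24  P6=33
Turnaround (C−A): P1=6  P2=22  P3=31  P4=18  P5=24  P6=33
Waiting(P3) = turnaround − burst = 31 − 7 = 24

24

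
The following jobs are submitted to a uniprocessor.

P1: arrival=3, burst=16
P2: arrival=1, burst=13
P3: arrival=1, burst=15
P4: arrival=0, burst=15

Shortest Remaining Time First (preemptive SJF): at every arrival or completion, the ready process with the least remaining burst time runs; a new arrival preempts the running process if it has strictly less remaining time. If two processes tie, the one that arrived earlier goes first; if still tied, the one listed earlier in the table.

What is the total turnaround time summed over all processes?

139

Schedule: | P4 0-1 | P2 1-14 | P4 14-28 | P3 28-43 | P1 43-59 |
Completion: P1=59  P2=14  P3=43  P4=28
Turnaround = completion − arrival: P1=56, P2=13, P3=42, P4=28
Total turnaround = 56 + 13 + 42 + 28 = 139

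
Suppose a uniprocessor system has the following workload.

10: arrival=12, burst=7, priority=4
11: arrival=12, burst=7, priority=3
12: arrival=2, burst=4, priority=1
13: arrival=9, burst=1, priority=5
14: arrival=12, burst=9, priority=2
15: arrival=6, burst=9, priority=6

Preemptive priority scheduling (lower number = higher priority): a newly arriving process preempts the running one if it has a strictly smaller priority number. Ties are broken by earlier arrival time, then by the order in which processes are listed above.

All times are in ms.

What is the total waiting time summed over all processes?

Gantt: | idle 0-2 | 12 2-6 | 15 6-9 | 13 9-10 | 15 10-12 | 14 12-21 | 11 21-28 | 10 28-35 | 15 35-39 |
Completion: 10=35  11=28  12=6  13=10  14=21  15=39
Turnaround (C−A): 10=23  11=16  12=4  13=1  14=9  15=33
Waiting = turnaround − burst: 10=16, 11=9, 12=0, 13=0, 14=0, 15=24
Total waiting = 16 + 9 + 0 + 0 + 0 + 24 = 49

49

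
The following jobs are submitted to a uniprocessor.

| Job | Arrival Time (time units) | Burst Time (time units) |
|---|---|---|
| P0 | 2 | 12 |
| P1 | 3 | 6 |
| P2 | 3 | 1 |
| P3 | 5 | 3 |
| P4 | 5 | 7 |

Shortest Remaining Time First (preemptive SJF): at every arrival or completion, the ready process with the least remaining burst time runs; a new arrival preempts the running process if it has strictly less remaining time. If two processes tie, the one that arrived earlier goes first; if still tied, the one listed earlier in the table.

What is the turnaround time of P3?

Schedule: | idle 0-2 | P0 2-3 | P2 3-4 | P1 4-5 | P3 5-8 | P1 8-13 | P4 13-20 | P0 20-31 |
Completion: P0=31  P1=13  P2=4  P3=8  P4=20
Turnaround(P3) = completion − arrival = 8 − 5 = 3

3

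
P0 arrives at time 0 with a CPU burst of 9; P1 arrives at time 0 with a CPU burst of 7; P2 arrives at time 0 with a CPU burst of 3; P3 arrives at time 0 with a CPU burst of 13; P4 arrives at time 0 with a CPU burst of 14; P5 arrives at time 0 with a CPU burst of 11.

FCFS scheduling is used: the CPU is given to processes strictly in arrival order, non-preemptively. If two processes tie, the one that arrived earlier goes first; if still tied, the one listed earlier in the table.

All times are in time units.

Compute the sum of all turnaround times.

179

Schedule: | P0 0-9 | P1 9-16 | P2 16-19 | P3 19-32 | P4 32-46 | P5 46-57 |
Completion: P0=9  P1=16  P2=19  P3=32  P4=46  P5=57
Turnaround (C−A): P0=9  P1=16  P2=19  P3=32  P4=46  P5=57
Turnaround = completion − arrival: P0=9, P1=16, P2=19, P3=32, P4=46, P5=57
Total turnaround = 9 + 16 + 19 + 32 + 46 + 57 = 179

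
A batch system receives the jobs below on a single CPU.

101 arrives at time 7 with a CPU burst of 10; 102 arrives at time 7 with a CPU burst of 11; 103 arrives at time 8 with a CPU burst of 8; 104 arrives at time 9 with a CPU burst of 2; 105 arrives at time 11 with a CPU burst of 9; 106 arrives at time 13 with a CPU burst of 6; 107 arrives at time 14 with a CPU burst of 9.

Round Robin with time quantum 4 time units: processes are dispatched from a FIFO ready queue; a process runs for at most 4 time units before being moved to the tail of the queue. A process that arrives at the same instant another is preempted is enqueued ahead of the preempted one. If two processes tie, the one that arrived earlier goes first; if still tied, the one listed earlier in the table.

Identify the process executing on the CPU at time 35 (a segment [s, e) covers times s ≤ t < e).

Timeline: | idle 0-7 | 101 7-11 | 102 11-15 | 103 15-19 | 104 19-21 | 105 21-25 | 101 25-29 | 106 29-33 | 107 33-37 | 102 37-41 | 103 41-45 | 105 45-49 | 101 49-51 | 106 51-53 | 107 53-57 | 102 57-60 | 105 60-61 | 107 61-62 |
Completion: 101=51  102=60  103=45  104=21  105=61  106=53  107=62
Turnaround (C−A): 101=44  102=53  103=37  104=12  105=50  106=40  107=48

107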